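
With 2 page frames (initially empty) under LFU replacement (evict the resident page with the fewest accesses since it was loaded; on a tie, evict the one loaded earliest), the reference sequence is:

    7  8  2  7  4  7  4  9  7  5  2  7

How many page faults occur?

10

7 → fault, frames (7)
8 → fault, frames (7 8)
2 → fault, evict 7, frames (8 2)
7 → fault, evict 8, frames (2 7)
4 → fault, evict 2, frames (7 4)
7 → hit
4 → hit
9 → fault, evict 7, frames (4 9)
7 → fault, evict 9, frames (4 7)
5 → fault, evict 7, frames (4 5)
2 → fault, evict 5, frames (4 2)
7 → fault, evict 2, frames (4 7)
Page faults: 10.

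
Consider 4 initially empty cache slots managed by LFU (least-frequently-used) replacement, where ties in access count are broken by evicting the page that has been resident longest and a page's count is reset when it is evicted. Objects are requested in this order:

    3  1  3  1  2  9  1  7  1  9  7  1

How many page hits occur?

3: fault, frames [3]
1: fault, frames [3, 1]
3: hit
1: hit
2: fault, frames [3, 1, 2]
9: fault, frames [3, 1, 2, 9]
1: hit
7: fault, evict 2, frames [3, 1, 9, 7]
1: hit
9: hit
7: hit
1: hit
Hits: 7.

7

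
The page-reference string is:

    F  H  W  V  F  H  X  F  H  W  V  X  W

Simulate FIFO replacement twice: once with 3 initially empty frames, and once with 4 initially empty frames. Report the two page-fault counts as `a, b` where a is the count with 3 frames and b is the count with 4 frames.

9, 10

3 frames: F F F F F F F . . F F . . → 9 faults.
4 frames: F F F F . . F F F F F F . → 10 faults.
10 > 9: adding a frame increased faults — Belady's anomaly.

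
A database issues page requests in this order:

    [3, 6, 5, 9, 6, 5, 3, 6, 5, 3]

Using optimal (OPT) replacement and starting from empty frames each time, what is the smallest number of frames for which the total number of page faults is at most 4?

4

f=1: 10 faults
f=2: 7 faults
f=3: 5 faults
f=4: 4 faults
Smallest f with faults ≤ 4 is 4.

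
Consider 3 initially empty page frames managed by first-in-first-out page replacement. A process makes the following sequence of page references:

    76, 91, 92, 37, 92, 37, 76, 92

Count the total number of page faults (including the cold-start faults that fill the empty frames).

76: fault, frames (76)
91: fault, frames (76 91)
92: fault, frames (76 91 92)
37: fault, evict 76, frames (91 92 37)
92: hit
37: hit
76: fault, evict 91, frames (92 37 76)
92: hit
Page faults: 5.

5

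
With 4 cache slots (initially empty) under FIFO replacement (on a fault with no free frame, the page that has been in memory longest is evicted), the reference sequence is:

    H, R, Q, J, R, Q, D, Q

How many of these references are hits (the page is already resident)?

H → fault, frames {H}
R → fault, frames {H,R}
Q → fault, frames {H,R,Q}
J → fault, frames {H,R,Q,J}
R → hit
Q → hit
D → fault, evict H, frames {R,Q,J,D}
Q → hit
Hits: 3.

3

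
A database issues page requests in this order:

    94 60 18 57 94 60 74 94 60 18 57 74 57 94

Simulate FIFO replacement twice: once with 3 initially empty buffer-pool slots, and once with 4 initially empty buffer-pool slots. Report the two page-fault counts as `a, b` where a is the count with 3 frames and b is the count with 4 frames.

10, 11

3 frames: F F F F F F F . . F F . . F → 10 faults.
4 frames: F F F F . . F F F F F F . F → 11 faults.
11 > 10: adding a frame increased faults — Belady's anomaly.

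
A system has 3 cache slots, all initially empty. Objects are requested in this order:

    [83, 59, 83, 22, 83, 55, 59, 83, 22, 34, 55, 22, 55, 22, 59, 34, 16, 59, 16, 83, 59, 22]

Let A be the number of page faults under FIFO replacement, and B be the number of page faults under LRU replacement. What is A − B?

Under FIFO: F F . F . F . F . F . F F . F F F . . F F F → 14 faults.
Under LRU: F F . F . F F . F F F . . . F F F . . F . F → 13 faults.
A − B = 14 − 13 = 1.

1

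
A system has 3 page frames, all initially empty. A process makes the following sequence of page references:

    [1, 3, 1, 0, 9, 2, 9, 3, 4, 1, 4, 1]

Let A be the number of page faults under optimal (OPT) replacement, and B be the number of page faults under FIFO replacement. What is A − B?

Under OPT: F F . F F F . . F F . . → 7 faults.
Under FIFO: F F . F F F . F F F . . → 8 faults.
A − B = 7 − 8 = -1.

-1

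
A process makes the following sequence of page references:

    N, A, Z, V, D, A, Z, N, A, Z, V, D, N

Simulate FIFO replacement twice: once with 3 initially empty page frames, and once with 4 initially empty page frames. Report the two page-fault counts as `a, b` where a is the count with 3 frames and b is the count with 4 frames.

3 frames: F F F F F F F F . . F F . → 10 faults.
4 frames: F F F F F . . F F F F F F → 11 faults.
11 > 10: adding a frame increased faults — Belady's anomaly.

10, 11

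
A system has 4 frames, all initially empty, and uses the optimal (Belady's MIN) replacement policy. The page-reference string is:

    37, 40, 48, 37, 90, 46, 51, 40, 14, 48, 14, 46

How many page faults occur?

7

37 -> miss, frames {37}
40 -> miss, frames {37,40}
48 -> miss, frames {37,40,48}
37 -> hit
90 -> miss, frames {37,40,48,90}
46 -> miss, evict 90, frames {37,40,48,46}
51 -> miss, evict 37, frames {40,48,46,51}
40 -> hit
14 -> miss, evict 51, frames {40,48,46,14}
48 -> hit
14 -> hit
46 -> hit
Page faults: 7.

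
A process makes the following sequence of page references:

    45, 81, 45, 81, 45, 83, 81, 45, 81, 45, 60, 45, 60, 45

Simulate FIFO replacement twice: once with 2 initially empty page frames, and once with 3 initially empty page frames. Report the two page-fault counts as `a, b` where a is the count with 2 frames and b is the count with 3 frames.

2 frames: F F . . . F . F F . F F . . → 7 faults.
3 frames: F F . . . F . . . . F F . . → 5 faults.
5 < 7: adding a frame reduced faults, as is typical.

7, 5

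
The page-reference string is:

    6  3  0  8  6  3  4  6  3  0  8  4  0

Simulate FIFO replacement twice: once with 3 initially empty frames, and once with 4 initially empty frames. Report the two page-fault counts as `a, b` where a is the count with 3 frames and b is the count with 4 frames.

3 frames: F F F F F F F . . F F . . → 9 faults.
4 frames: F F F F . . F F F F F F . → 10 faults.
10 > 9: adding a frame increased faults — Belady's anomaly.

9, 10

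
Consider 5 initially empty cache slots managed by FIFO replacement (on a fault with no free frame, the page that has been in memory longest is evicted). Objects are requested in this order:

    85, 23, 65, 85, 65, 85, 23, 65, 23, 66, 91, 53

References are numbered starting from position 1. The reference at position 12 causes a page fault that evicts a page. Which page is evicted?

85

pos 1: 85 -> miss, frames [85]
pos 2: 23 -> miss, frames [85, 23]
pos 3: 65 -> miss, frames [85, 23, 65]
pos 4: 85 -> hit
pos 5: 65 -> hit
pos 6: 85 -> hit
pos 7: 23 -> hit
pos 8: 65 -> hit
pos 9: 23 -> hit
pos 10: 66 -> miss, frames [85, 23, 65, 66]
pos 11: 91 -> miss, frames [85, 23, 65, 66, 91]
pos 12: 53 -> miss, evict 85, frames [23, 65, 66, 91, 53]
At position 12, page 85 is evicted.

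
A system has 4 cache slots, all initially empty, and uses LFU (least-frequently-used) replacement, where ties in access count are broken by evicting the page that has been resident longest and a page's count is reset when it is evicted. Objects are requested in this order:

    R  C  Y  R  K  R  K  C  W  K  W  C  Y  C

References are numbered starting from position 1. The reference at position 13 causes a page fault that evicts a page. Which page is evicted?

W

pos 1: R: miss, frames (R)
pos 2: C: miss, frames (R C)
pos 3: Y: miss, frames (R C Y)
pos 4: R: hit
pos 5: K: miss, frames (R C Y K)
pos 6: R: hit
pos 7: K: hit
pos 8: C: hit
pos 9: W: miss, evict Y, frames (R C K W)
pos 10: K: hit
pos 11: W: hit
pos 12: C: hit
pos 13: Y: miss, evict W, frames (R C K Y)
At position 13, page W is evicted.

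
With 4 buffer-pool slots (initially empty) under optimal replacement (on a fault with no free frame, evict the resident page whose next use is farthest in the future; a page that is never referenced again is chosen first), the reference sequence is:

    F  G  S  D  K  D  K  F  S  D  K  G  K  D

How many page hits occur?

8

F → miss, frames (F)
G → miss, frames (F G)
S → miss, frames (F G S)
D → miss, frames (F G S D)
K → miss, evict G, frames (F S D K)
D → hit
K → hit
F → hit
S → hit
D → hit
K → hit
G → miss, evict S, frames (F D K G)
K → hit
D → hit
Hits: 8.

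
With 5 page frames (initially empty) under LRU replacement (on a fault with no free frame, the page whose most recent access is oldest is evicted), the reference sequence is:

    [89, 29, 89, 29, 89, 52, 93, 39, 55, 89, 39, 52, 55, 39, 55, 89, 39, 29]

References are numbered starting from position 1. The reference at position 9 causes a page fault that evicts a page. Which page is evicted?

29

pos 1: 89 -> miss, frames [89]
pos 2: 29 -> miss, frames [89, 29]
pos 3: 89 -> hit
pos 4: 29 -> hit
pos 5: 89 -> hit
pos 6: 52 -> miss, frames [29, 89, 52]
pos 7: 93 -> miss, frames [29, 89, 52, 93]
pos 8: 39 -> miss, frames [29, 89, 52, 93, 39]
pos 9: 55 -> miss, evict 29, frames [89, 52, 93, 39, 55]
At position 9, page 29 is evicted.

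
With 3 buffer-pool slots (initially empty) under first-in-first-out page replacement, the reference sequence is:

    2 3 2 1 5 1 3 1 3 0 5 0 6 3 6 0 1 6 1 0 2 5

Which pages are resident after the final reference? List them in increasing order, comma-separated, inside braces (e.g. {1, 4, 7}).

{0, 2, 5}

2: fault, frames {2}
3: fault, frames {2,3}
2: hit
1: fault, frames {2,3,1}
5: fault, evict 2, frames {3,1,5}
1: hit
3: hit
1: hit
3: hit
0: fault, evict 3, frames {1,5,0}
5: hit
0: hit
6: fault, evict 1, frames {5,0,6}
3: fault, evict 5, frames {0,6,3}
6: hit
0: hit
1: fault, evict 0, frames {6,3,1}
6: hit
1: hit
0: fault, evict 6, frames {3,1,0}
2: fault, evict 3, frames {1,0,2}
5: fault, evict 1, frames {0,2,5}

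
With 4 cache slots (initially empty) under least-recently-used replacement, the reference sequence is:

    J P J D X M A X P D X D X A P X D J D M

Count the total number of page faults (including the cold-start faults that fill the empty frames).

10

J → fault, frames {J}
P → fault, frames {J,P}
J → hit
D → fault, frames {P,J,D}
X → fault, frames {P,J,D,X}
M → fault, evict P, frames {J,D,X,M}
A → fault, evict J, frames {D,X,M,A}
X → hit
P → fault, evict D, frames {M,A,X,P}
D → fault, evict M, frames {A,X,P,D}
X → hit
D → hit
X → hit
A → hit
P → hit
X → hit
D → hit
J → fault, evict A, frames {P,X,D,J}
D → hit
M → fault, evict P, frames {X,J,D,M}
Page faults: 10.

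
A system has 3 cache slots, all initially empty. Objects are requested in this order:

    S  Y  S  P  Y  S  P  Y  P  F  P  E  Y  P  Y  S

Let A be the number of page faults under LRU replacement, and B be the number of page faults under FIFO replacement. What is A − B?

-1

Under LRU: F F . F . . . . . F . F F . . F → 7 faults.
Under FIFO: F F . F . . . . . F . F F F . F → 8 faults.
A − B = 7 − 8 = -1.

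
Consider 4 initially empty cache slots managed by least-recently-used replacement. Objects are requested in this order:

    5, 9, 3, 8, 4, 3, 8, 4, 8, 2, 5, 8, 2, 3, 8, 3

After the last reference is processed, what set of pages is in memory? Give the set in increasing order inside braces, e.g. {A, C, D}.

5 → fault, frames [5]
9 → fault, frames [5, 9]
3 → fault, frames [5, 9, 3]
8 → fault, frames [5, 9, 3, 8]
4 → fault, evict 5, frames [9, 3, 8, 4]
3 → hit
8 → hit
4 → hit
8 → hit
2 → fault, evict 9, frames [3, 4, 8, 2]
5 → fault, evict 3, frames [4, 8, 2, 5]
8 → hit
2 → hit
3 → fault, evict 4, frames [5, 8, 2, 3]
8 → hit
3 → hit

{2, 3, 5, 8}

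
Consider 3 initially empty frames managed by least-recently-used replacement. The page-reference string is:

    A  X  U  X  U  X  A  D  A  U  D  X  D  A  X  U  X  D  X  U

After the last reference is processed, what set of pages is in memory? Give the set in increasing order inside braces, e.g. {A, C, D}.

{D, U, X}

A: miss, frames (A)
X: miss, frames (A X)
U: miss, frames (A X U)
X: hit
U: hit
X: hit
A: hit
D: miss, evict U, frames (X A D)
A: hit
U: miss, evict X, frames (D A U)
D: hit
X: miss, evict A, frames (U D X)
D: hit
A: miss, evict U, frames (X D A)
X: hit
U: miss, evict D, frames (A X U)
X: hit
D: miss, evict A, frames (U X D)
X: hit
U: hit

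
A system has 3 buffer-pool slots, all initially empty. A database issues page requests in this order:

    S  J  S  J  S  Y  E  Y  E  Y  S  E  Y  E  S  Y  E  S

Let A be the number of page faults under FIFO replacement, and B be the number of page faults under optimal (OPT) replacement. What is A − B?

1

Under FIFO: F F . . . F F . . . F . . . . . . . → 5 faults.
Under OPT: F F . . . F F . . . . . . . . . . . → 4 faults.
A − B = 5 − 4 = 1.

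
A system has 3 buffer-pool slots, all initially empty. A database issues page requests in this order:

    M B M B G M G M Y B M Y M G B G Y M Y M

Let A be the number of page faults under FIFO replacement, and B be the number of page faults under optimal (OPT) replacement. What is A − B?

3

Under FIFO: F F . . F . . . F . F . . . F F F F . . → 9 faults.
Under OPT: F F . . F . . . F . . . . F . . . F . . → 6 faults.
A − B = 9 − 6 = 3.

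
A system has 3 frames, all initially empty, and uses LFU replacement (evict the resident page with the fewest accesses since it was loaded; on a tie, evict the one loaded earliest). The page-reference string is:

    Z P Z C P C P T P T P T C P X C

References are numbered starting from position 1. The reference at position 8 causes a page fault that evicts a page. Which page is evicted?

pos 1: Z -> fault, frames {Z}
pos 2: P -> fault, frames {Z,P}
pos 3: Z -> hit
pos 4: C -> fault, frames {Z,P,C}
pos 5: P -> hit
pos 6: C -> hit
pos 7: P -> hit
pos 8: T -> fault, evict Z, frames {P,C,T}
At position 8, page Z is evicted.

Z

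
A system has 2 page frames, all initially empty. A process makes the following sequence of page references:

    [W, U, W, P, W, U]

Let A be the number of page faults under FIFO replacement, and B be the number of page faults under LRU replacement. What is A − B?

Under FIFO: F F . F F F → 5 faults.
Under LRU: F F . F . F → 4 faults.
A − B = 5 − 4 = 1.

1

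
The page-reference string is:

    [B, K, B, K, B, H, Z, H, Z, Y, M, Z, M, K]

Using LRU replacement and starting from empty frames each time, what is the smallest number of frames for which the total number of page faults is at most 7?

3

f=1: 14 faults
f=2: 8 faults
f=3: 7 faults
f=4: 7 faults
f=5: 7 faults
f=6: 6 faults
Smallest f with faults ≤ 7 is 3.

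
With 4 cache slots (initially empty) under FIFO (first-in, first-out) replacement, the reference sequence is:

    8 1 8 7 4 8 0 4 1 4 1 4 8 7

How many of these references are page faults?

6

8 -> fault, frames {8}
1 -> fault, frames {8,1}
8 -> hit
7 -> fault, frames {8,1,7}
4 -> fault, frames {8,1,7,4}
8 -> hit
0 -> fault, evict 8, frames {1,7,4,0}
4 -> hit
1 -> hit
4 -> hit
1 -> hit
4 -> hit
8 -> fault, evict 1, frames {7,4,0,8}
7 -> hit
Page faults: 6.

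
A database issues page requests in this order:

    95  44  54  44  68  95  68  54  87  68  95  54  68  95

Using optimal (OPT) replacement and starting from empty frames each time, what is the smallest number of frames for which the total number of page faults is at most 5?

4

f=1: 14 faults
f=2: 10 faults
f=3: 6 faults
f=4: 5 faults
f=5: 5 faults
Smallest f with faults ≤ 5 is 4.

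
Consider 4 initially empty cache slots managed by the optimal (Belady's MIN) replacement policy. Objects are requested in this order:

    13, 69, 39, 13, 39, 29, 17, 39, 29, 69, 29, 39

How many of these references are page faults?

13 -> fault, frames [13]
69 -> fault, frames [13, 69]
39 -> fault, frames [13, 69, 39]
13 -> hit
39 -> hit
29 -> fault, frames [13, 69, 39, 29]
17 -> fault, evict 13, frames [69, 39, 29, 17]
39 -> hit
29 -> hit
69 -> hit
29 -> hit
39 -> hit
Page faults: 5.

5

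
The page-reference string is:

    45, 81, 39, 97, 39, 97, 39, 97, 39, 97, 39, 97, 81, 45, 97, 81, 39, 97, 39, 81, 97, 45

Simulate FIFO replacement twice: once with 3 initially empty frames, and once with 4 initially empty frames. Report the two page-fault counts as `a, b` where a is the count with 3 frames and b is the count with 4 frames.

9, 4

3 frames: F F F F . . . . . . . . . F . F F F . . . F → 9 faults.
4 frames: F F F F . . . . . . . . . . . . . . . . . . → 4 faults.
4 < 9: adding a frame reduced faults, as is typical.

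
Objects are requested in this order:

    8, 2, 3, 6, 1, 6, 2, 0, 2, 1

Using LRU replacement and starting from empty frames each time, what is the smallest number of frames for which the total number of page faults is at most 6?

f=1: 10 faults
f=2: 8 faults
f=3: 8 faults
f=4: 6 faults
f=5: 6 faults
f=6: 6 faults
Smallest f with faults ≤ 6 is 4.

4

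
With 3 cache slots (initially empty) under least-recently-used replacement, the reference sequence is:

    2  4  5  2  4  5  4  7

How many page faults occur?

2: fault, frames {2}
4: fault, frames {2,4}
5: fault, frames {2,4,5}
2: hit
4: hit
5: hit
4: hit
7: fault, evict 2, frames {5,4,7}
Page faults: 4.

4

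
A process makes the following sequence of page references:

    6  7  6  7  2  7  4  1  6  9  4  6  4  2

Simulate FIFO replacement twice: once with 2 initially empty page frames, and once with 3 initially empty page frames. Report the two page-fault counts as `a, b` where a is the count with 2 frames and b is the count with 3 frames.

2 frames: F F . . F . F F F F F F . F → 10 faults.
3 frames: F F . . F . F F F F F . . F → 9 faults.
9 < 10: adding a frame reduced faults, as is typical.

10, 9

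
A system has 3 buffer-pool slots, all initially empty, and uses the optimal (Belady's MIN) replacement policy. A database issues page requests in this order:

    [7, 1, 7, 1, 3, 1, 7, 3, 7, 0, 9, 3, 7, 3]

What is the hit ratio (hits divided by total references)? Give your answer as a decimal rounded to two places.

7 -> fault, frames [7]
1 -> fault, frames [7, 1]
7 -> hit
1 -> hit
3 -> fault, frames [7, 1, 3]
1 -> hit
7 -> hit
3 -> hit
7 -> hit
0 -> fault, evict 1, frames [7, 3, 0]
9 -> fault, evict 0, frames [7, 3, 9]
3 -> hit
7 -> hit
3 -> hit
Hits: 9 of 14 references → 9/14 = 0.6429.

0.64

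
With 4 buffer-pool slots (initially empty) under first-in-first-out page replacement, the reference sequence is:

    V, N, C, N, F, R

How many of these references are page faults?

V: miss, frames {V}
N: miss, frames {V,N}
C: miss, frames {V,N,C}
N: hit
F: miss, frames {V,N,C,F}
R: miss, evict V, frames {N,C,F,R}
Page faults: 5.

5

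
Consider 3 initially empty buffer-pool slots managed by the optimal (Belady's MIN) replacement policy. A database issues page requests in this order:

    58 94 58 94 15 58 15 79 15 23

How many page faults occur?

5

58: fault, frames {58}
94: fault, frames {58,94}
58: hit
94: hit
15: fault, frames {58,94,15}
58: hit
15: hit
79: fault, evict 94, frames {58,15,79}
15: hit
23: fault, evict 79, frames {58,15,23}
Page faults: 5.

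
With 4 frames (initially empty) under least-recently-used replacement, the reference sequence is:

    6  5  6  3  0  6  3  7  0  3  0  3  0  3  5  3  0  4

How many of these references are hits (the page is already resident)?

11

6 -> fault, frames {6}
5 -> fault, frames {6,5}
6 -> hit
3 -> fault, frames {5,6,3}
0 -> fault, frames {5,6,3,0}
6 -> hit
3 -> hit
7 -> fault, evict 5, frames {0,6,3,7}
0 -> hit
3 -> hit
0 -> hit
3 -> hit
0 -> hit
3 -> hit
5 -> fault, evict 6, frames {7,0,3,5}
3 -> hit
0 -> hit
4 -> fault, evict 7, frames {5,3,0,4}
Hits: 11.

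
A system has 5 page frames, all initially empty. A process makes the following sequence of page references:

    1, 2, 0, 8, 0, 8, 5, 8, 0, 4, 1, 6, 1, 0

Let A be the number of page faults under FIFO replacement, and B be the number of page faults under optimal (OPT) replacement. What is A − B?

2

Under FIFO: F F F F . . F . . F F F . F → 9 faults.
Under OPT: F F F F . . F . . F . F . . → 7 faults.
A − B = 9 − 7 = 2.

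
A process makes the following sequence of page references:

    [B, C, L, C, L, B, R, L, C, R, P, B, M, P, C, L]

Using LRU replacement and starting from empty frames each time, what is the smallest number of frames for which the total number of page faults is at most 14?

f=1: 16 faults
f=2: 14 faults
f=3: 10 faults
f=4: 9 faults
f=5: 7 faults
f=6: 6 faults
Smallest f with faults ≤ 14 is 2.

2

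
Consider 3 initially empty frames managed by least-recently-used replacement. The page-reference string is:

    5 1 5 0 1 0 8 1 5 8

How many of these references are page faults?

5 → fault, frames {5}
1 → fault, frames {5,1}
5 → hit
0 → fault, frames {1,5,0}
1 → hit
0 → hit
8 → fault, evict 5, frames {1,0,8}
1 → hit
5 → fault, evict 0, frames {8,1,5}
8 → hit
Page faults: 5.

5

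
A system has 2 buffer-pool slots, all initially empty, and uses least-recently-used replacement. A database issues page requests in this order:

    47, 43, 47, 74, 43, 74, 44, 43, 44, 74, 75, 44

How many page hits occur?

47 → fault, frames [47]
43 → fault, frames [47, 43]
47 → hit
74 → fault, evict 43, frames [47, 74]
43 → fault, evict 47, frames [74, 43]
74 → hit
44 → fault, evict 43, frames [74, 44]
43 → fault, evict 74, frames [44, 43]
44 → hit
74 → fault, evict 43, frames [44, 74]
75 → fault, evict 44, frames [74, 75]
44 → fault, evict 74, frames [75, 44]
Hits: 3.

3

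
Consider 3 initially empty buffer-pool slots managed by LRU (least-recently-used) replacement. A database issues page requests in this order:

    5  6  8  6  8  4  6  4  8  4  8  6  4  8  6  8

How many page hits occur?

12

5 → fault, frames (5)
6 → fault, frames (5 6)
8 → fault, frames (5 6 8)
6 → hit
8 → hit
4 → fault, evict 5, frames (6 8 4)
6 → hit
4 → hit
8 → hit
4 → hit
8 → hit
6 → hit
4 → hit
8 → hit
6 → hit
8 → hit
Hits: 12.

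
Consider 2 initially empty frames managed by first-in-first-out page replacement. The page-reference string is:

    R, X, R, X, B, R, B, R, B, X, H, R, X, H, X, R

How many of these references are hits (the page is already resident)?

6

R → miss, frames {R}
X → miss, frames {R,X}
R → hit
X → hit
B → miss, evict R, frames {X,B}
R → miss, evict X, frames {B,R}
B → hit
R → hit
B → hit
X → miss, evict B, frames {R,X}
H → miss, evict R, frames {X,H}
R → miss, evict X, frames {H,R}
X → miss, evict H, frames {R,X}
H → miss, evict R, frames {X,H}
X → hit
R → miss, evict X, frames {H,R}
Hits: 6.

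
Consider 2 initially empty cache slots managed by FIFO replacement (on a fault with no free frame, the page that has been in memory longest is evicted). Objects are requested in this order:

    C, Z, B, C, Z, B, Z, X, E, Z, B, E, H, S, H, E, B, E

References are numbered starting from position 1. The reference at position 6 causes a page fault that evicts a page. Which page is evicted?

pos 1: C → miss, frames [C]
pos 2: Z → miss, frames [C, Z]
pos 3: B → miss, evict C, frames [Z, B]
pos 4: C → miss, evict Z, frames [B, C]
pos 5: Z → miss, evict B, frames [C, Z]
pos 6: B → miss, evict C, frames [Z, B]
At position 6, page C is evicted.

C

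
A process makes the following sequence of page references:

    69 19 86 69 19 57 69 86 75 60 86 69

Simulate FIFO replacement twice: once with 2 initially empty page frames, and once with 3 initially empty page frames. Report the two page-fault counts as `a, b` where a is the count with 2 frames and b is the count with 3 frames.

12, 9

2 frames: F F F F F F F F F F F F → 12 faults.
3 frames: F F F . . F F . F F F F → 9 faults.
9 < 12: adding a frame reduced faults, as is typical.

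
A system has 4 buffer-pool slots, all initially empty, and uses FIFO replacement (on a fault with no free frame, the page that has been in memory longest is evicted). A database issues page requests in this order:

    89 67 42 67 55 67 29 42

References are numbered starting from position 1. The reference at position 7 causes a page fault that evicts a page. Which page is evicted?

89

pos 1: 89 → fault, frames {89}
pos 2: 67 → fault, frames {89,67}
pos 3: 42 → fault, frames {89,67,42}
pos 4: 67 → hit
pos 5: 55 → fault, frames {89,67,42,55}
pos 6: 67 → hit
pos 7: 29 → fault, evict 89, frames {67,42,55,29}
At position 7, page 89 is evicted.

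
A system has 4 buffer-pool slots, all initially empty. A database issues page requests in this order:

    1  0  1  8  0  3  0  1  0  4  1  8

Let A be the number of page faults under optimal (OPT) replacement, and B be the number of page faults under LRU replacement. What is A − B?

-1

Under OPT: F F . F . F . . . F . . → 5 faults.
Under LRU: F F . F . F . . . F . F → 6 faults.
A − B = 5 − 6 = -1.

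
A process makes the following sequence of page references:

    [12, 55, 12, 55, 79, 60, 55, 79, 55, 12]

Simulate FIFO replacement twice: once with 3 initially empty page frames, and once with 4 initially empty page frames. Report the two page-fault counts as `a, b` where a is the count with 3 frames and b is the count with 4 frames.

5, 4

3 frames: F F . . F F . . . F → 5 faults.
4 frames: F F . . F F . . . . → 4 faults.
4 < 5: adding a frame reduced faults, as is typical.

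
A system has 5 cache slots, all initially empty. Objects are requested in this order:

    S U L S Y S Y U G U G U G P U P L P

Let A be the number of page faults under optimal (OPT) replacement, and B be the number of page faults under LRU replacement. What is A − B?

-1

Under OPT: F F F . F . . . F . . . . F . . . . → 6 faults.
Under LRU: F F F . F . . . F . . . . F . . F . → 7 faults.
A − B = 6 − 7 = -1.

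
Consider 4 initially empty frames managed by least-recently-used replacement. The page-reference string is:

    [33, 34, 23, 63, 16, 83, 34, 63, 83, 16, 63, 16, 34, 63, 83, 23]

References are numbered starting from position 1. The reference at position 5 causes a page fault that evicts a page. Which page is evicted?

pos 1: 33 -> miss, frames [33]
pos 2: 34 -> miss, frames [33, 34]
pos 3: 23 -> miss, frames [33, 34, 23]
pos 4: 63 -> miss, frames [33, 34, 23, 63]
pos 5: 16 -> miss, evict 33, frames [34, 23, 63, 16]
At position 5, page 33 is evicted.

33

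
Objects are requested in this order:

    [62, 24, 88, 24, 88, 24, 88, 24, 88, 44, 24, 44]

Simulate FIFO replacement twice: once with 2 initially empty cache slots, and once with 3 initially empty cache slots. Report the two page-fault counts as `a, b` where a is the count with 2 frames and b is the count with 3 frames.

5, 4

2 frames: F F F . . . . . . F F . → 5 faults.
3 frames: F F F . . . . . . F . . → 4 faults.
4 < 5: adding a frame reduced faults, as is typical.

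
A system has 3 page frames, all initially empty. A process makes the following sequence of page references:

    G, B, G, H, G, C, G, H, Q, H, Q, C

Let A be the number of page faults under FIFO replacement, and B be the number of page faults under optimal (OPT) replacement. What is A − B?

Under FIFO: F F . F . F F . F F . F → 8 faults.
Under OPT: F F . F . F . . F . . . → 5 faults.
A − B = 8 − 5 = 3.

3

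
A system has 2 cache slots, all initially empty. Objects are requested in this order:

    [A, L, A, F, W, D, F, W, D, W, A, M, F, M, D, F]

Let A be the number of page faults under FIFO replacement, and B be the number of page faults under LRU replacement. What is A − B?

-1

Under FIFO: F F . F F F F F F . F F F . F . → 12 faults.
Under LRU: F F . F F F F F F . F F F . F F → 13 faults.
A − B = 12 − 13 = -1.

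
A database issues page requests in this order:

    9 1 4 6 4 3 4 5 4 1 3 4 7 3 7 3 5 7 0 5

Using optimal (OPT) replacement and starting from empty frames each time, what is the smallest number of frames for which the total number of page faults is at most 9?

f=1: 20 faults
f=2: 11 faults
f=3: 9 faults
f=4: 8 faults
f=5: 8 faults
f=6: 8 faults
f=7: 8 faults
f=8: 8 faults
Smallest f with faults ≤ 9 is 3.

3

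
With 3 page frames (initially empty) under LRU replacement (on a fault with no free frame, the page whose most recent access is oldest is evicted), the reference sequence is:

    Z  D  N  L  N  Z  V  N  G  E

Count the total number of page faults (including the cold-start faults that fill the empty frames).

Z -> miss, frames {Z}
D -> miss, frames {Z,D}
N -> miss, frames {Z,D,N}
L -> miss, evict Z, frames {D,N,L}
N -> hit
Z -> miss, evict D, frames {L,N,Z}
V -> miss, evict L, frames {N,Z,V}
N -> hit
G -> miss, evict Z, frames {V,N,G}
E -> miss, evict V, frames {N,G,E}
Page faults: 8.

8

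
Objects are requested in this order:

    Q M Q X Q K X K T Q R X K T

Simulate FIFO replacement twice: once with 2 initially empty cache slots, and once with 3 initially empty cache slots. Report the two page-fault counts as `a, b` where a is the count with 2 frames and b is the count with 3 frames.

2 frames: F F . F F F F . F F F F F F → 12 faults.
3 frames: F F . F . F . . F F F F F F → 10 faults.
10 < 12: adding a frame reduced faults, as is typical.

12, 10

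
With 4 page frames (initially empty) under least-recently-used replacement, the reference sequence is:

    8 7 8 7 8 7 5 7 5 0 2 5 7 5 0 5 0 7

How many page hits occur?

13

8 → miss, frames {8}
7 → miss, frames {8,7}
8 → hit
7 → hit
8 → hit
7 → hit
5 → miss, frames {8,7,5}
7 → hit
5 → hit
0 → miss, frames {8,7,5,0}
2 → miss, evict 8, frames {7,5,0,2}
5 → hit
7 → hit
5 → hit
0 → hit
5 → hit
0 → hit
7 → hit
Hits: 13.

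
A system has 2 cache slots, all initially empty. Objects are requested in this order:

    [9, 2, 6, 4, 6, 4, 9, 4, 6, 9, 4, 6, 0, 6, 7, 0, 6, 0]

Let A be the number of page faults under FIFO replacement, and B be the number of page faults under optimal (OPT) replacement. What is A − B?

Under FIFO: F F F F . . F . F . F . F F F F F . → 12 faults.
Under OPT: F F F F . . F . F . F . F . F . F . → 10 faults.
A − B = 12 − 10 = 2.

2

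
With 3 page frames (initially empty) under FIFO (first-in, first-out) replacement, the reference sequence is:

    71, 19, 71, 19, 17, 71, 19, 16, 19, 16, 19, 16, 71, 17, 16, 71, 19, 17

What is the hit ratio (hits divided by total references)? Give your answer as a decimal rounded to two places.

0.61

71: miss, frames {71}
19: miss, frames {71,19}
71: hit
19: hit
17: miss, frames {71,19,17}
71: hit
19: hit
16: miss, evict 71, frames {19,17,16}
19: hit
16: hit
19: hit
16: hit
71: miss, evict 19, frames {17,16,71}
17: hit
16: hit
71: hit
19: miss, evict 17, frames {16,71,19}
17: miss, evict 16, frames {71,19,17}
Hits: 11 of 18 references → 11/18 = 0.6111.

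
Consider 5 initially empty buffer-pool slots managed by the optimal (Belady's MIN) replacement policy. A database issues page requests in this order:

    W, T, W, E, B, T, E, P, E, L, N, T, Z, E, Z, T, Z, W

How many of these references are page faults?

8

W: miss, frames {W}
T: miss, frames {W,T}
W: hit
E: miss, frames {W,T,E}
B: miss, frames {W,T,E,B}
T: hit
E: hit
P: miss, frames {W,T,E,B,P}
E: hit
L: miss, evict P, frames {W,T,E,B,L}
N: miss, evict L, frames {W,T,E,B,N}
T: hit
Z: miss, evict N, frames {W,T,E,B,Z}
E: hit
Z: hit
T: hit
Z: hit
W: hit
Page faults: 8.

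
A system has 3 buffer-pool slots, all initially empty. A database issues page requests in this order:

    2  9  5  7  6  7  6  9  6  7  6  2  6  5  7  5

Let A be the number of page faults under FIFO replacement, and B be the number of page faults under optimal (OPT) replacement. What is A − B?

Under FIFO: F F F F F . . F . . . F . F F . → 9 faults.
Under OPT: F F F F F . . . . . . F . F . . → 7 faults.
A − B = 9 − 7 = 2.

2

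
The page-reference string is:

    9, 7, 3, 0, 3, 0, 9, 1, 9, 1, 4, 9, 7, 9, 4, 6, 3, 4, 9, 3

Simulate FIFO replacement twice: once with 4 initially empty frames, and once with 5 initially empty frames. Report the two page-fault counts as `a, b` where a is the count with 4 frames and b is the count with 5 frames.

4 frames: F F F F . . . F F . F . F . . F F . F . → 11 faults.
5 frames: F F F F . . . F . . F F F . . F F . . . → 10 faults.
10 < 11: adding a frame reduced faults, as is typical.

11, 10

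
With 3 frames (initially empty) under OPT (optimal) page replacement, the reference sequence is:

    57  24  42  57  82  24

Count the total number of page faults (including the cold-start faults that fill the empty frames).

57: fault, frames [57]
24: fault, frames [57, 24]
42: fault, frames [57, 24, 42]
57: hit
82: fault, evict 42, frames [57, 24, 82]
24: hit
Page faults: 4.

4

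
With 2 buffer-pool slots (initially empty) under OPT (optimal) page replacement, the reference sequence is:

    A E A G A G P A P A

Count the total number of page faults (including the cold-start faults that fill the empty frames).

4

A → miss, frames {A}
E → miss, frames {A,E}
A → hit
G → miss, evict E, frames {A,G}
A → hit
G → hit
P → miss, evict G, frames {A,P}
A → hit
P → hit
A → hit
Page faults: 4.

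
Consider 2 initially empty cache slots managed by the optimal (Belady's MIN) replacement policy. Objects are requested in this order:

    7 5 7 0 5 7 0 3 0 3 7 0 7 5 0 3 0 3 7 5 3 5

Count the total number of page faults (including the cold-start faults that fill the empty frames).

10

7: fault, frames {7}
5: fault, frames {7,5}
7: hit
0: fault, evict 7, frames {5,0}
5: hit
7: fault, evict 5, frames {0,7}
0: hit
3: fault, evict 7, frames {0,3}
0: hit
3: hit
7: fault, evict 3, frames {0,7}
0: hit
7: hit
5: fault, evict 7, frames {0,5}
0: hit
3: fault, evict 5, frames {0,3}
0: hit
3: hit
7: fault, evict 0, frames {3,7}
5: fault, evict 7, frames {3,5}
3: hit
5: hit
Page faults: 10.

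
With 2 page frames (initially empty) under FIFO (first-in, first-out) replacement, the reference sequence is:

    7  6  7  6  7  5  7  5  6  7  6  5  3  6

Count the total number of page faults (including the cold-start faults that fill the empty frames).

8

7: miss, frames [7]
6: miss, frames [7, 6]
7: hit
6: hit
7: hit
5: miss, evict 7, frames [6, 5]
7: miss, evict 6, frames [5, 7]
5: hit
6: miss, evict 5, frames [7, 6]
7: hit
6: hit
5: miss, evict 7, frames [6, 5]
3: miss, evict 6, frames [5, 3]
6: miss, evict 5, frames [3, 6]
Page faults: 8.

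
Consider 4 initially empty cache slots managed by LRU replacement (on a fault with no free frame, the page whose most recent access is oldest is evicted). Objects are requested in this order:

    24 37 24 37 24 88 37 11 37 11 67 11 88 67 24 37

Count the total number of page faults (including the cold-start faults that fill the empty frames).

7

24 -> miss, frames [24]
37 -> miss, frames [24, 37]
24 -> hit
37 -> hit
24 -> hit
88 -> miss, frames [37, 24, 88]
37 -> hit
11 -> miss, frames [24, 88, 37, 11]
37 -> hit
11 -> hit
67 -> miss, evict 24, frames [88, 37, 11, 67]
11 -> hit
88 -> hit
67 -> hit
24 -> miss, evict 37, frames [11, 88, 67, 24]
37 -> miss, evict 11, frames [88, 67, 24, 37]
Page faults: 7.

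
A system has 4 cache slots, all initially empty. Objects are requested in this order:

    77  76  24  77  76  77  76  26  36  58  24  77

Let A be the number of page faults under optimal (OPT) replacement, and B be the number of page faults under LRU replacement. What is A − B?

Under OPT: F F F . . . . F F F . . → 6 faults.
Under LRU: F F F . . . . F F F F F → 8 faults.
A − B = 6 − 8 = -2.

-2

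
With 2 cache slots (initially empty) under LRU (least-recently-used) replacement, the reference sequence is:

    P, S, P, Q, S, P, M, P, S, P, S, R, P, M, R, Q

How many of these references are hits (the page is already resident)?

4

P → fault, frames [P]
S → fault, frames [P, S]
P → hit
Q → fault, evict S, frames [P, Q]
S → fault, evict P, frames [Q, S]
P → fault, evict Q, frames [S, P]
M → fault, evict S, frames [P, M]
P → hit
S → fault, evict M, frames [P, S]
P → hit
S → hit
R → fault, evict P, frames [S, R]
P → fault, evict S, frames [R, P]
M → fault, evict R, frames [P, M]
R → fault, evict P, frames [M, R]
Q → fault, evict M, frames [R, Q]
Hits: 4.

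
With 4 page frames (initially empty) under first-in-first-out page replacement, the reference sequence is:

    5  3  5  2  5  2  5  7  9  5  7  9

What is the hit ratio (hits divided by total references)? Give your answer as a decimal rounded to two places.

0.50

5: fault, frames {5}
3: fault, frames {5,3}
5: hit
2: fault, frames {5,3,2}
5: hit
2: hit
5: hit
7: fault, frames {5,3,2,7}
9: fault, evict 5, frames {3,2,7,9}
5: fault, evict 3, frames {2,7,9,5}
7: hit
9: hit
Hits: 6 of 12 references → 6/12 = 0.5000.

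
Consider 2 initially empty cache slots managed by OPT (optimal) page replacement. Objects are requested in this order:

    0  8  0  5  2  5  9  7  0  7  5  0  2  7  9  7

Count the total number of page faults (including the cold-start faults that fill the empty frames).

11

0 → fault, frames (0)
8 → fault, frames (0 8)
0 → hit
5 → fault, evict 8, frames (0 5)
2 → fault, evict 0, frames (5 2)
5 → hit
9 → fault, evict 2, frames (5 9)
7 → fault, evict 9, frames (5 7)
0 → fault, evict 5, frames (7 0)
7 → hit
5 → fault, evict 7, frames (0 5)
0 → hit
2 → fault, evict 5, frames (0 2)
7 → fault, evict 2, frames (0 7)
9 → fault, evict 0, frames (7 9)
7 → hit
Page faults: 11.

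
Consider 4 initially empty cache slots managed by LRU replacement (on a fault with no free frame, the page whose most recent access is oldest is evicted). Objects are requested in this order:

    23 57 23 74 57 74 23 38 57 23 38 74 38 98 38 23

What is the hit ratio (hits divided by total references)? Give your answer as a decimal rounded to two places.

23 -> fault, frames {23}
57 -> fault, frames {23,57}
23 -> hit
74 -> fault, frames {57,23,74}
57 -> hit
74 -> hit
23 -> hit
38 -> fault, frames {57,74,23,38}
57 -> hit
23 -> hit
38 -> hit
74 -> hit
38 -> hit
98 -> fault, evict 57, frames {23,74,38,98}
38 -> hit
23 -> hit
Hits: 11 of 16 references → 11/16 = 0.6875.

0.69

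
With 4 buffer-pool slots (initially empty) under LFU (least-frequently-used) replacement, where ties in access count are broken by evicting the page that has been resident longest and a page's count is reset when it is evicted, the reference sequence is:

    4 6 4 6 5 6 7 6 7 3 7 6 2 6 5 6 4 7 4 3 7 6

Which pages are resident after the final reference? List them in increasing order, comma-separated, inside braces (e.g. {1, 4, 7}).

4 → fault, frames {4}
6 → fault, frames {4,6}
4 → hit
6 → hit
5 → fault, frames {4,6,5}
6 → hit
7 → fault, frames {4,6,5,7}
6 → hit
7 → hit
3 → fault, evict 5, frames {4,6,7,3}
7 → hit
6 → hit
2 → fault, evict 3, frames {4,6,7,2}
6 → hit
5 → fault, evict 2, frames {4,6,7,5}
6 → hit
4 → hit
7 → hit
4 → hit
3 → fault, evict 5, frames {4,6,7,3}
7 → hit
6 → hit

{3, 4, 6, 7}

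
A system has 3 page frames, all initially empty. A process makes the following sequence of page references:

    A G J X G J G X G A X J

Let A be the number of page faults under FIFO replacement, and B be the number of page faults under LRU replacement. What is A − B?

Under FIFO: F F F F . . . . . F . . → 5 faults.
Under LRU: F F F F . . . . . F . F → 6 faults.
A − B = 5 − 6 = -1.

-1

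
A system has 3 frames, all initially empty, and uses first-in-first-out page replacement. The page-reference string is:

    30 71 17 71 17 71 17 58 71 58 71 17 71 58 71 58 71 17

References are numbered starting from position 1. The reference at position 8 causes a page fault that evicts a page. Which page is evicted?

30

pos 1: 30: miss, frames (30)
pos 2: 71: miss, frames (30 71)
pos 3: 17: miss, frames (30 71 17)
pos 4: 71: hit
pos 5: 17: hit
pos 6: 71: hit
pos 7: 17: hit
pos 8: 58: miss, evict 30, frames (71 17 58)
At position 8, page 30 is evicted.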